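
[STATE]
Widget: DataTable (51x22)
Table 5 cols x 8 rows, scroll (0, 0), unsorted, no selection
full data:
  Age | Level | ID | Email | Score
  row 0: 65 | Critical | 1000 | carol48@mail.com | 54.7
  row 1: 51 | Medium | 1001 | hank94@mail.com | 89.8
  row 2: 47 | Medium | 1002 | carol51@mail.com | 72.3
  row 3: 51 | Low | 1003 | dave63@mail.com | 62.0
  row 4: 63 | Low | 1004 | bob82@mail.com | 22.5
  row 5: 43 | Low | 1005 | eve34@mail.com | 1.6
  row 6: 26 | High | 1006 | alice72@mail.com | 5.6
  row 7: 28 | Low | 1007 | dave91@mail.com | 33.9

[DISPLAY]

Age│Level   │ID  │Email           │Score           
───┼────────┼────┼────────────────┼─────           
65 │Critical│1000│carol48@mail.com│54.7            
51 │Medium  │1001│hank94@mail.com │89.8            
47 │Medium  │1002│carol51@mail.com│72.3            
51 │Low     │1003│dave63@mail.com │62.0            
63 │Low     │1004│bob82@mail.com  │22.5            
43 │Low     │1005│eve34@mail.com  │1.6             
26 │High    │1006│alice72@mail.com│5.6             
28 │Low     │1007│dave91@mail.com │33.9            
                                                   
                                                   
                                                   
                                                   
                                                   
                                                   
                                                   
                                                   
                                                   
                                                   
                                                   
                                                   


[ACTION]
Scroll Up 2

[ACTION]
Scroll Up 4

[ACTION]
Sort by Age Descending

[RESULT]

Ag▼│Level   │ID  │Email           │Score           
───┼────────┼────┼────────────────┼─────           
65 │Critical│1000│carol48@mail.com│54.7            
63 │Low     │1004│bob82@mail.com  │22.5            
51 │Medium  │1001│hank94@mail.com │89.8            
51 │Low     │1003│dave63@mail.com │62.0            
47 │Medium  │1002│carol51@mail.com│72.3            
43 │Low     │1005│eve34@mail.com  │1.6             
28 │Low     │1007│dave91@mail.com │33.9            
26 │High    │1006│alice72@mail.com│5.6             
                                                   
                                                   
                                                   
                                                   
                                                   
                                                   
                                                   
                                                   
                                                   
                                                   
                                                   
                                                   


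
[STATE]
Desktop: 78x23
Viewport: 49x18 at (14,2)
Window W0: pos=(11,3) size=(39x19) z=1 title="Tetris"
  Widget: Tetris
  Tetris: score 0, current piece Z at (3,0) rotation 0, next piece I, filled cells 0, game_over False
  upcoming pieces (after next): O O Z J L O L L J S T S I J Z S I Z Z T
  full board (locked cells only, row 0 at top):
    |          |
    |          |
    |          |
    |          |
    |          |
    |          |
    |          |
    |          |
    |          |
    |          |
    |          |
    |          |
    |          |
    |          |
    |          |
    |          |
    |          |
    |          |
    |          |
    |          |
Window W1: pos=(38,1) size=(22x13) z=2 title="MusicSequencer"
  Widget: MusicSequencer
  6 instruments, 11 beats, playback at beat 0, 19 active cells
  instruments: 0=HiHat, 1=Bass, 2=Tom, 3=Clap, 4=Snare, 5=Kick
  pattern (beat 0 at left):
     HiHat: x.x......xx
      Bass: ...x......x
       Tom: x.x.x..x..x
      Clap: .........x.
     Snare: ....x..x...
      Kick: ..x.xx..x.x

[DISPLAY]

                        ┃ MusicSequencer     ┃   
━━━━━━━━━━━━━━━━━━━━━━━━┠────────────────────┨   
etris                   ┃      ▼1234567890   ┃   
────────────────────────┃ HiHat█·█······██   ┃   
        │Next:          ┃  Bass···█······█   ┃   
        │████           ┃   Tom█·█·█··█··█   ┃   
        │               ┃  Clap·········█·   ┃   
        │               ┃ Snare····█··█···   ┃   
        │               ┃  Kick··█·██··█·█   ┃   
        │               ┃                    ┃   
        │Score:         ┃                    ┃   
        │0              ┗━━━━━━━━━━━━━━━━━━━━┛   
        │                          ┃             
        │                          ┃             
        │                          ┃             
        │                          ┃             
        │                          ┃             
        │                          ┃             


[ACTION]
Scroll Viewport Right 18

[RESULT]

         ┃ MusicSequencer     ┃                  
━━━━━━━━━┠────────────────────┨                  
         ┃      ▼1234567890   ┃                  
─────────┃ HiHat█·█······██   ┃                  
         ┃  Bass···█······█   ┃                  
         ┃   Tom█·█·█··█··█   ┃                  
         ┃  Clap·········█·   ┃                  
         ┃ Snare····█··█···   ┃                  
         ┃  Kick··█·██··█·█   ┃                  
         ┃                    ┃                  
         ┃                    ┃                  
         ┗━━━━━━━━━━━━━━━━━━━━┛                  
                    ┃                            
                    ┃                            
                    ┃                            
                    ┃                            
                    ┃                            
                    ┃                            


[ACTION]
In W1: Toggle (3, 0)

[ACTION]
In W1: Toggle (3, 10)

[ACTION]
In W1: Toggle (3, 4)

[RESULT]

         ┃ MusicSequencer     ┃                  
━━━━━━━━━┠────────────────────┨                  
         ┃      ▼1234567890   ┃                  
─────────┃ HiHat█·█······██   ┃                  
         ┃  Bass···█······█   ┃                  
         ┃   Tom█·█·█··█··█   ┃                  
         ┃  Clap█···█····██   ┃                  
         ┃ Snare····█··█···   ┃                  
         ┃  Kick··█·██··█·█   ┃                  
         ┃                    ┃                  
         ┃                    ┃                  
         ┗━━━━━━━━━━━━━━━━━━━━┛                  
                    ┃                            
                    ┃                            
                    ┃                            
                    ┃                            
                    ┃                            
                    ┃                            


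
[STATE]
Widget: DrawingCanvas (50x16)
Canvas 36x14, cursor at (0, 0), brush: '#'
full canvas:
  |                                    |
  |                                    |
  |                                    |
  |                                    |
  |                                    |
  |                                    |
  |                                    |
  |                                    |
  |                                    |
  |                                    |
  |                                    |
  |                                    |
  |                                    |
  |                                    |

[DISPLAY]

+                                                 
                                                  
                                                  
                                                  
                                                  
                                                  
                                                  
                                                  
                                                  
                                                  
                                                  
                                                  
                                                  
                                                  
                                                  
                                                  


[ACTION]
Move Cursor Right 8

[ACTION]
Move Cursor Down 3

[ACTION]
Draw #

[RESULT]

                                                  
                                                  
                                                  
        #                                         
                                                  
                                                  
                                                  
                                                  
                                                  
                                                  
                                                  
                                                  
                                                  
                                                  
                                                  
                                                  


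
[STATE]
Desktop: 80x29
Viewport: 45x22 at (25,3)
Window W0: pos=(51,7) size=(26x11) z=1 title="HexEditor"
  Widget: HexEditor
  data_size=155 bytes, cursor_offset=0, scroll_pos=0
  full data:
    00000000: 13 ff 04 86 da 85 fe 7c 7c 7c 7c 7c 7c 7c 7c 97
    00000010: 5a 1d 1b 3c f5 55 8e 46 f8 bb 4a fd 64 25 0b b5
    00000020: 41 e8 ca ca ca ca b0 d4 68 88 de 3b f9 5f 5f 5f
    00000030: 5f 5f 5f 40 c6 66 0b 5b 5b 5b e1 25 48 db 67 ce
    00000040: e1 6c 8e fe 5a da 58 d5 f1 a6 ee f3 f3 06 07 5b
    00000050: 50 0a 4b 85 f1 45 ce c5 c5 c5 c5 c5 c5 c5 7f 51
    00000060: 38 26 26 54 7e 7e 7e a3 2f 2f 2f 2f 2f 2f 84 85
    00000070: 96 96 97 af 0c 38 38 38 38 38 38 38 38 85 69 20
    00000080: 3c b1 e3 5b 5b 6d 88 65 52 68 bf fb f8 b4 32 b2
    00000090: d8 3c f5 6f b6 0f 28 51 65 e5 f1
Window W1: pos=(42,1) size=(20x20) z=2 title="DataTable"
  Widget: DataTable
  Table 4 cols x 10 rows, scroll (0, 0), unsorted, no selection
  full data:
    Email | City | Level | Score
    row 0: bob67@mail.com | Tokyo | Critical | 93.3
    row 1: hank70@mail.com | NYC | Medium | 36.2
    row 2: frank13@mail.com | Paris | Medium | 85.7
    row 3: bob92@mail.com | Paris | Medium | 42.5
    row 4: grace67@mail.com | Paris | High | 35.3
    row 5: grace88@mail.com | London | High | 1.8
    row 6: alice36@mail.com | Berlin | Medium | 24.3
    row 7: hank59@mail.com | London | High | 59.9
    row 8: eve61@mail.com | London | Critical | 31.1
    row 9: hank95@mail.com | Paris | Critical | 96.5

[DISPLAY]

                 ┠──────────────────┨        
                 ┃Email           │C┃        
                 ┃────────────────┼─┃        
                 ┃bob67@mail.com  │T┃        
                 ┃hank70@mail.com │N┃━━━━━━━━
                 ┃frank13@mail.com│P┃        
                 ┃bob92@mail.com  │P┃────────
                 ┃grace67@mail.com│P┃13 ff 04
                 ┃grace88@mail.com│L┃5a 1d 1b
                 ┃alice36@mail.com│B┃41 e8 ca
                 ┃hank59@mail.com │L┃5f 5f 5f
                 ┃eve61@mail.com  │L┃e1 6c 8e
                 ┃hank95@mail.com │P┃50 0a 4b
                 ┃                  ┃38 26 26
                 ┃                  ┃━━━━━━━━
                 ┃                  ┃        
                 ┃                  ┃        
                 ┗━━━━━━━━━━━━━━━━━━┛        
                                             
                                             
                                             
                                             


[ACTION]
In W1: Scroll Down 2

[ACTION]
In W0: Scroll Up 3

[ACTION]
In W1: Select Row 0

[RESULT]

                 ┠──────────────────┨        
                 ┃Email           │C┃        
                 ┃────────────────┼─┃        
                 ┃>ob67@mail.com  │T┃        
                 ┃hank70@mail.com │N┃━━━━━━━━
                 ┃frank13@mail.com│P┃        
                 ┃bob92@mail.com  │P┃────────
                 ┃grace67@mail.com│P┃13 ff 04
                 ┃grace88@mail.com│L┃5a 1d 1b
                 ┃alice36@mail.com│B┃41 e8 ca
                 ┃hank59@mail.com │L┃5f 5f 5f
                 ┃eve61@mail.com  │L┃e1 6c 8e
                 ┃hank95@mail.com │P┃50 0a 4b
                 ┃                  ┃38 26 26
                 ┃                  ┃━━━━━━━━
                 ┃                  ┃        
                 ┃                  ┃        
                 ┗━━━━━━━━━━━━━━━━━━┛        
                                             
                                             
                                             
                                             


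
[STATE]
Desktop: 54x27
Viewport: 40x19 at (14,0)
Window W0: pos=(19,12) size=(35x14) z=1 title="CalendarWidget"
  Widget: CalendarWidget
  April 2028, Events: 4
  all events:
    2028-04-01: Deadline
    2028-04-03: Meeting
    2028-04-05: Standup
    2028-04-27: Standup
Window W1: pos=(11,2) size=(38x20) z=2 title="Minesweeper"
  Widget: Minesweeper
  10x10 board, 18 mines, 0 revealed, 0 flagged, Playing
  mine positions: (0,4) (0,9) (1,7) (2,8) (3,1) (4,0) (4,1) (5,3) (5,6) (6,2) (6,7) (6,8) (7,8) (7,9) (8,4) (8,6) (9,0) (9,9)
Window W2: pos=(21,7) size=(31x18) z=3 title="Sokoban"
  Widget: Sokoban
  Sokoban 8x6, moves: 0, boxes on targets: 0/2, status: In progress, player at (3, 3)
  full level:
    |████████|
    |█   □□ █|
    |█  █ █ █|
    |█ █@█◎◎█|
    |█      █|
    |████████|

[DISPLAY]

                                        
                                        
━━━━━━━━━━━━━━━━━━━━━━━━━━━━━━━━━━┓     
inesweeper                        ┃     
──────────────────────────────────┨     
■■■■■■■■                          ┃     
■■■■■■■■                          ┃     
■■■■■■■┏━━━━━━━━━━━━━━━━━━━━━━━━━━━━━┓  
■■■■■■■┃ Sokoban                     ┃  
■■■■■■■┠─────────────────────────────┨  
■■■■■■■┃████████                     ┃  
■■■■■■■┃█   □□ █                     ┃  
■■■■■■■┃█  █ █ █                     ┃━┓
■■■■■■■┃█ █@█◎◎█                     ┃ ┃
■■■■■■■┃█      █                     ┃─┨
       ┃████████                     ┃ ┃
       ┃Moves: 0  0/2                ┃ ┃
       ┃                             ┃ ┃
       ┃                             ┃ ┃


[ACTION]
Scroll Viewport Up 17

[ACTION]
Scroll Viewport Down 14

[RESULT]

■■■■■■■┃ Sokoban                     ┃  
■■■■■■■┠─────────────────────────────┨  
■■■■■■■┃████████                     ┃  
■■■■■■■┃█   □□ █                     ┃  
■■■■■■■┃█  █ █ █                     ┃━┓
■■■■■■■┃█ █@█◎◎█                     ┃ ┃
■■■■■■■┃█      █                     ┃─┨
       ┃████████                     ┃ ┃
       ┃Moves: 0  0/2                ┃ ┃
       ┃                             ┃ ┃
       ┃                             ┃ ┃
       ┃                             ┃ ┃
       ┃                             ┃ ┃
━━━━━━━┃                             ┃ ┃
     ┃ ┃                             ┃ ┃
     ┃ ┃                             ┃ ┃
     ┃ ┗━━━━━━━━━━━━━━━━━━━━━━━━━━━━━┛ ┃
     ┗━━━━━━━━━━━━━━━━━━━━━━━━━━━━━━━━━┛
                                        


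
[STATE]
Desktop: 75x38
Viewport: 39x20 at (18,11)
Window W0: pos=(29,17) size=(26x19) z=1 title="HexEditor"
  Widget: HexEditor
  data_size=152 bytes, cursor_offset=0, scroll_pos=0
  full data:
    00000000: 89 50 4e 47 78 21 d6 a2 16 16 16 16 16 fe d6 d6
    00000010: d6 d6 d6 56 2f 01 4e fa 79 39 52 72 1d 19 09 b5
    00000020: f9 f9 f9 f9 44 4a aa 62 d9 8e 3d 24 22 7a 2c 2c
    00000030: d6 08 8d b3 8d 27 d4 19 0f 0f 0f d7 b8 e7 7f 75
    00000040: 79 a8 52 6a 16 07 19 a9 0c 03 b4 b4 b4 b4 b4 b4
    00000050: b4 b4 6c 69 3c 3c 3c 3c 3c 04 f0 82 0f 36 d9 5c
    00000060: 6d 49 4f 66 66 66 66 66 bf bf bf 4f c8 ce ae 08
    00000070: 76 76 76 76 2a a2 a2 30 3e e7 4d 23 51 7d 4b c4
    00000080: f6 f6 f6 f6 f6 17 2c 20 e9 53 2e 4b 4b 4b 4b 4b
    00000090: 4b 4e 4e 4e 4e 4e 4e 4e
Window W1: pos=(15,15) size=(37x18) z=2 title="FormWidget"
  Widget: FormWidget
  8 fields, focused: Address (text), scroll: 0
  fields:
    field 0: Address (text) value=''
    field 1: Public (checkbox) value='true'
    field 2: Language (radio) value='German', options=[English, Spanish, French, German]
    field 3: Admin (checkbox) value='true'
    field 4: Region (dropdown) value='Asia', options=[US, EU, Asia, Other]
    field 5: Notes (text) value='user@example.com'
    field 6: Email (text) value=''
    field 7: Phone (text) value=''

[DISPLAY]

                                       
                                       
                                       
                                       
━━━━━━━━━━━━━━━━━━━━━━━━━━━━━━━━━┓     
ormWidget                        ┃     
─────────────────────────────────┨━━┓  
Address:    [                   ]┃  ┃  
Public:     [x]                  ┃──┨  
Language:   ( ) English  ( ) Span┃78┃  
Admin:      [x]                  ┃2f┃  
Region:     [Asia              ▼]┃44┃  
Notes:      [user@example.com   ]┃8d┃  
Email:      [                   ]┃16┃  
Phone:      [                   ]┃3c┃  
                                 ┃66┃  
                                 ┃2a┃  
                                 ┃f6┃  
                                 ┃4e┃  
                                 ┃  ┃  


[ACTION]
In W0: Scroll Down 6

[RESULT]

                                       
                                       
                                       
                                       
━━━━━━━━━━━━━━━━━━━━━━━━━━━━━━━━━┓     
ormWidget                        ┃     
─────────────────────────────────┨━━┓  
Address:    [                   ]┃  ┃  
Public:     [x]                  ┃──┨  
Language:   ( ) English  ( ) Span┃66┃  
Admin:      [x]                  ┃2a┃  
Region:     [Asia              ▼]┃f6┃  
Notes:      [user@example.com   ]┃4e┃  
Email:      [                   ]┃  ┃  
Phone:      [                   ]┃  ┃  
                                 ┃  ┃  
                                 ┃  ┃  
                                 ┃  ┃  
                                 ┃  ┃  
                                 ┃  ┃  


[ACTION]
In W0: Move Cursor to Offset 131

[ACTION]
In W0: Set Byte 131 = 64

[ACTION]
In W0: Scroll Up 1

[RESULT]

                                       
                                       
                                       
                                       
━━━━━━━━━━━━━━━━━━━━━━━━━━━━━━━━━┓     
ormWidget                        ┃     
─────────────────────────────────┨━━┓  
Address:    [                   ]┃  ┃  
Public:     [x]                  ┃──┨  
Language:   ( ) English  ( ) Span┃3c┃  
Admin:      [x]                  ┃66┃  
Region:     [Asia              ▼]┃2a┃  
Notes:      [user@example.com   ]┃f6┃  
Email:      [                   ]┃4e┃  
Phone:      [                   ]┃  ┃  
                                 ┃  ┃  
                                 ┃  ┃  
                                 ┃  ┃  
                                 ┃  ┃  
                                 ┃  ┃  


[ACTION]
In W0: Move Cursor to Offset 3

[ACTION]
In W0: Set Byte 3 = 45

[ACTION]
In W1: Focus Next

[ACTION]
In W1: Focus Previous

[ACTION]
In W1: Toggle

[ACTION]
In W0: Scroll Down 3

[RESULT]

                                       
                                       
                                       
                                       
━━━━━━━━━━━━━━━━━━━━━━━━━━━━━━━━━┓     
ormWidget                        ┃     
─────────────────────────────────┨━━┓  
Address:    [                   ]┃  ┃  
Public:     [x]                  ┃──┨  
Language:   ( ) English  ( ) Span┃f6┃  
Admin:      [x]                  ┃4e┃  
Region:     [Asia              ▼]┃  ┃  
Notes:      [user@example.com   ]┃  ┃  
Email:      [                   ]┃  ┃  
Phone:      [                   ]┃  ┃  
                                 ┃  ┃  
                                 ┃  ┃  
                                 ┃  ┃  
                                 ┃  ┃  
                                 ┃  ┃  


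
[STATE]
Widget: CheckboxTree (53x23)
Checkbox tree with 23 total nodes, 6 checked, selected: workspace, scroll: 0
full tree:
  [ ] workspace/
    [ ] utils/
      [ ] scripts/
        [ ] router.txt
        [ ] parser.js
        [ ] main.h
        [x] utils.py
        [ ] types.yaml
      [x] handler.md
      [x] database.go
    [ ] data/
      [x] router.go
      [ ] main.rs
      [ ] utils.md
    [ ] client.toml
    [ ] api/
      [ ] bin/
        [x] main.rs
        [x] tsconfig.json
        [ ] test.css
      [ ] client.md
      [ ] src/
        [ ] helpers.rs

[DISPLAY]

>[-] workspace/                                      
   [-] utils/                                        
     [-] scripts/                                    
       [ ] router.txt                                
       [ ] parser.js                                 
       [ ] main.h                                    
       [x] utils.py                                  
       [ ] types.yaml                                
     [x] handler.md                                  
     [x] database.go                                 
   [-] data/                                         
     [x] router.go                                   
     [ ] main.rs                                     
     [ ] utils.md                                    
   [ ] client.toml                                   
   [-] api/                                          
     [-] bin/                                        
       [x] main.rs                                   
       [x] tsconfig.json                             
       [ ] test.css                                  
     [ ] client.md                                   
     [ ] src/                                        
       [ ] helpers.rs                                


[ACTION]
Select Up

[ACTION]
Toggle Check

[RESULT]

>[x] workspace/                                      
   [x] utils/                                        
     [x] scripts/                                    
       [x] router.txt                                
       [x] parser.js                                 
       [x] main.h                                    
       [x] utils.py                                  
       [x] types.yaml                                
     [x] handler.md                                  
     [x] database.go                                 
   [x] data/                                         
     [x] router.go                                   
     [x] main.rs                                     
     [x] utils.md                                    
   [x] client.toml                                   
   [x] api/                                          
     [x] bin/                                        
       [x] main.rs                                   
       [x] tsconfig.json                             
       [x] test.css                                  
     [x] client.md                                   
     [x] src/                                        
       [x] helpers.rs                                


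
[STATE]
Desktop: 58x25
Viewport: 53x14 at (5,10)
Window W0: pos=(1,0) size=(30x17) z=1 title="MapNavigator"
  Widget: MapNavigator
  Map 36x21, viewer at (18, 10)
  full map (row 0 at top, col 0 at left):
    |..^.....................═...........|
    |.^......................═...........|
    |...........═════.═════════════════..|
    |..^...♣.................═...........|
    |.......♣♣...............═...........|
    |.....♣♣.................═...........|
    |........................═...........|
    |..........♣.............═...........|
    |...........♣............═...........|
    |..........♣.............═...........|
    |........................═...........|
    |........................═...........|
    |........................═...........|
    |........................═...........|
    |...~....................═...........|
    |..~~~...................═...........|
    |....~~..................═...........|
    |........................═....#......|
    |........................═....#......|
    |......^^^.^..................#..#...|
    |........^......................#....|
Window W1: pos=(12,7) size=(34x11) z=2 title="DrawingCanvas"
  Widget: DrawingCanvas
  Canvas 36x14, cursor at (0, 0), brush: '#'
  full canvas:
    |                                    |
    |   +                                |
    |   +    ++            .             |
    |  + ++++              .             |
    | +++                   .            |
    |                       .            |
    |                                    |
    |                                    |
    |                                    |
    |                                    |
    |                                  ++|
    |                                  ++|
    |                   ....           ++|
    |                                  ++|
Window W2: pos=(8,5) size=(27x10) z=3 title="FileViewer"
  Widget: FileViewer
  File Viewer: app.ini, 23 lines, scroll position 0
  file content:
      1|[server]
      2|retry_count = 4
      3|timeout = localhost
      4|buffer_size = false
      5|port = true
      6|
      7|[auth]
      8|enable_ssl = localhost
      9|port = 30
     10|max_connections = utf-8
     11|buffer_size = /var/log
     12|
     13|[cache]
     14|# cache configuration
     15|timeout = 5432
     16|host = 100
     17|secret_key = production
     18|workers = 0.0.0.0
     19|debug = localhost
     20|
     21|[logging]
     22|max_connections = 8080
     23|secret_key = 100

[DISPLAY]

...┃timeout = localhost     ░┃          ┃            
...┃buffer_size = false     ░┃          ┃            
...┃port = true             ░┃.         ┃            
...┃                        ▼┃.         ┃            
...┗━━━━━━━━━━━━━━━━━━━━━━━━━┛ .        ┃            
.......┃                       .        ┃            
━━━━━━━┃                                ┃            
       ┗━━━━━━━━━━━━━━━━━━━━━━━━━━━━━━━━┛            
                                                     
                                                     
                                                     
                                                     
                                                     
                                                     


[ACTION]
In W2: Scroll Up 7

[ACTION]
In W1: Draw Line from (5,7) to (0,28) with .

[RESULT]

...┃timeout = localhost     ░┃    ...   ┃            
...┃buffer_size = false     ░┃....      ┃            
...┃port = true             ░┃.         ┃            
...┃                        ▼┃.         ┃            
...┗━━━━━━━━━━━━━━━━━━━━━━━━━┛ .        ┃            
.......┃       ...             .        ┃            
━━━━━━━┃                                ┃            
       ┗━━━━━━━━━━━━━━━━━━━━━━━━━━━━━━━━┛            
                                                     
                                                     
                                                     
                                                     
                                                     
                                                     


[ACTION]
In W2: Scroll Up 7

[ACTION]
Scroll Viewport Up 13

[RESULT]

━━━━━━━━━━━━━━━━━━━━━━━━━┓                           
pNavigator               ┃                           
─────────────────────────┨                           
♣♣...............═.......┃                           
.................═.......┃                           
...┏━━━━━━━━━━━━━━━━━━━━━━━━━┓                       
...┃ FileViewer              ┃                       
...┠─────────────────────────┨━━━━━━━━━━┓            
...┃[server]                ▲┃          ┃            
...┃retry_count = 4         █┃──────────┨            
...┃timeout = localhost     ░┃    ...   ┃            
...┃buffer_size = false     ░┃....      ┃            
...┃port = true             ░┃.         ┃            
...┃                        ▼┃.         ┃            


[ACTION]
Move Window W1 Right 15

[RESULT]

━━━━━━━━━━━━━━━━━━━━━━━━━┓                           
pNavigator               ┃                           
─────────────────────────┨                           
♣♣...............═.......┃                           
.................═.......┃                           
...┏━━━━━━━━━━━━━━━━━━━━━━━━━┓                       
...┃ FileViewer              ┃                       
...┠─────────────────────────┨━━━━━━━━━━━━━━━━━━━━━━┓
...┃[server]                ▲┃nvas                  ┃
...┃retry_count = 4         █┃──────────────────────┨
...┃timeout = localhost     ░┃                ...   ┃
...┃buffer_size = false     ░┃            ....      ┃
...┃port = true             ░┃        .....         ┃
...┃                        ▼┃    ....    .         ┃


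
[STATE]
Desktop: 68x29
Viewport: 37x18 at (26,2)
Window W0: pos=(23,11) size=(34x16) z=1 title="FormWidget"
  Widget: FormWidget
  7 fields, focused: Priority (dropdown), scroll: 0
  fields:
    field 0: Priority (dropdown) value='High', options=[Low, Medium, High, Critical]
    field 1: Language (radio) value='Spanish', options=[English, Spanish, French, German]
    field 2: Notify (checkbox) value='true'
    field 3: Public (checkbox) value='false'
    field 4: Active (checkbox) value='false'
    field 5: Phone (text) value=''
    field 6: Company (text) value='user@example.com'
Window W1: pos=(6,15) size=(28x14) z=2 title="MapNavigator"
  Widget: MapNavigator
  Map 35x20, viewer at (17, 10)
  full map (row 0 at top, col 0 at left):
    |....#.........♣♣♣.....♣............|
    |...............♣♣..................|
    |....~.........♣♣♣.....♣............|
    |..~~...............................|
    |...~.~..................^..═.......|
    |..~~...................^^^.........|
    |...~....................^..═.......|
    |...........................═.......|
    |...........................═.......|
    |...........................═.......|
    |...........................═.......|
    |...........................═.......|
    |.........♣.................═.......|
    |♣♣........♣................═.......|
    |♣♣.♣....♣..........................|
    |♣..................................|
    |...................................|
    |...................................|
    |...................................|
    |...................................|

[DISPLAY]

                                     
                                     
                                     
                                     
                                     
                                     
                                     
                                     
                                     
━━━━━━━━━━━━━━━━━━━━━━━━━━━━━━┓      
ormWidget                     ┃      
──────────────────────────────┨      
Priority:   [High           ▼]┃      
━━━━━━━┓:   ( ) English  (●) S┃      
       ┃    [x]               ┃      
───────┨    [ ]               ┃      
^^^....┃    [ ]               ┃      
.^..═..┃    [                ]┃      


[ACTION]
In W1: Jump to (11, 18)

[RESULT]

                                     
                                     
                                     
                                     
                                     
                                     
                                     
                                     
                                     
━━━━━━━━━━━━━━━━━━━━━━━━━━━━━━┓      
ormWidget                     ┃      
──────────────────────────────┨      
Priority:   [High           ▼]┃      
━━━━━━━┓:   ( ) English  (●) S┃      
       ┃    [x]               ┃      
───────┨    [ ]               ┃      
.......┃    [ ]               ┃      
.......┃    [                ]┃      


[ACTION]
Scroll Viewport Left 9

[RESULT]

                                     
                                     
                                     
                                     
                                     
                                     
                                     
                                     
                                     
      ┏━━━━━━━━━━━━━━━━━━━━━━━━━━━━━━
      ┃ FormWidget                   
      ┠──────────────────────────────
      ┃> Priority:   [High           
━━━━━━━━━━━━━━━━┓:   ( ) English  (●)
tor             ┃    [x]             
────────────────┨    [ ]             
..♣.............┃    [ ]             
♣...............┃    [               


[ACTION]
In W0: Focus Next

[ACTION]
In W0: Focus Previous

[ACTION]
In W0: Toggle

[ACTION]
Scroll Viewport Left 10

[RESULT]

                                     
                                     
                                     
                                     
                                     
                                     
                                     
                                     
                                     
                ┏━━━━━━━━━━━━━━━━━━━━
                ┃ FormWidget         
                ┠────────────────────
                ┃> Priority:   [High 
━━━━━━━━━━━━━━━━━━━━━━━━━━┓:   ( ) En
 MapNavigator             ┃    [x]   
──────────────────────────┨    [ ]   
  ♣♣........♣.............┃    [ ]   
  ♣♣.♣....♣...............┃    [     


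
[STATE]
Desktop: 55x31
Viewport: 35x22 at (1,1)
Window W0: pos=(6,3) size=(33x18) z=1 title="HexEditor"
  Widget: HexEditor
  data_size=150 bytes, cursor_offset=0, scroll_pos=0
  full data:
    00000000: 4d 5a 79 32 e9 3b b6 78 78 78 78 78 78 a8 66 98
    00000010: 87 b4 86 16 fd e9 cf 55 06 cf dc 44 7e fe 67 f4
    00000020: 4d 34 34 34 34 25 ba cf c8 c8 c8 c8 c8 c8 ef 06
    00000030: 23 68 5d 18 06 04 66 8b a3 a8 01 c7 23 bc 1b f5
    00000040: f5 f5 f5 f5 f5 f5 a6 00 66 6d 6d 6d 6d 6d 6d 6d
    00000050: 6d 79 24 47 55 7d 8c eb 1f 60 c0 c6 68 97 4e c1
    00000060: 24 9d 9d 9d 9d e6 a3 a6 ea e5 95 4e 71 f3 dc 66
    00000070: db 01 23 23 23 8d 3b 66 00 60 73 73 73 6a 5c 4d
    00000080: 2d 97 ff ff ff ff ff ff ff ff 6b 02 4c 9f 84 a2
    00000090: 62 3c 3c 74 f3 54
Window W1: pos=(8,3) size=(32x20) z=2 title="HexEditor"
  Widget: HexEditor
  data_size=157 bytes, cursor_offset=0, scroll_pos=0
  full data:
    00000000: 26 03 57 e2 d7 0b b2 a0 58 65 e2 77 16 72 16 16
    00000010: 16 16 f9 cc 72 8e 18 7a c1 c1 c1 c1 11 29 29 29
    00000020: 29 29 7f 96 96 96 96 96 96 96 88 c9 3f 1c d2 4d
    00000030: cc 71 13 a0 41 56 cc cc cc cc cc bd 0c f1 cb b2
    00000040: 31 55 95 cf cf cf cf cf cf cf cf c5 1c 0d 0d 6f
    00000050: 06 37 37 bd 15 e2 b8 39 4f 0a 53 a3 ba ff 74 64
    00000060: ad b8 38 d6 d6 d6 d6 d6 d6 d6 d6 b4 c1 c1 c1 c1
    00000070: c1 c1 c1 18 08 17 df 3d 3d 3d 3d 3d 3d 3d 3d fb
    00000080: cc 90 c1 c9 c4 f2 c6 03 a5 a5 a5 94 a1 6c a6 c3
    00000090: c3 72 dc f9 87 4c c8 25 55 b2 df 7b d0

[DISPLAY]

                                   
                                   
     ┏━┏━━━━━━━━━━━━━━━━━━━━━━━━━━━
     ┃ ┃ HexEditor                 
     ┠─┠───────────────────────────
     ┃0┃00000000  26 03 57 e2 d7 0b
     ┃0┃00000010  16 16 f9 cc 72 8e
     ┃0┃00000020  29 29 7f 96 96 96
     ┃0┃00000030  cc 71 13 a0 41 56
     ┃0┃00000040  31 55 95 cf cf cf
     ┃0┃00000050  06 37 37 bd 15 e2
     ┃0┃00000060  ad b8 38 d6 d6 d6
     ┃0┃00000070  c1 c1 c1 18 08 17
     ┃0┃00000080  cc 90 c1 c9 c4 f2
     ┃0┃00000090  c3 72 dc f9 87 4c
     ┃ ┃                           
     ┃ ┃                           
     ┃ ┃                           
     ┃ ┃                           
     ┗━┃                           
       ┃                           
       ┗━━━━━━━━━━━━━━━━━━━━━━━━━━━


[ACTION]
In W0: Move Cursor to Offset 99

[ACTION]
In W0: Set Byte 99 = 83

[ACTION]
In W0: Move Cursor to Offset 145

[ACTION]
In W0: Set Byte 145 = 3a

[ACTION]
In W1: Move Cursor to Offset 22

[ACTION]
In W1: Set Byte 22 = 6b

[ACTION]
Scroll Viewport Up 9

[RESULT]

                                   
                                   
                                   
     ┏━┏━━━━━━━━━━━━━━━━━━━━━━━━━━━
     ┃ ┃ HexEditor                 
     ┠─┠───────────────────────────
     ┃0┃00000000  26 03 57 e2 d7 0b
     ┃0┃00000010  16 16 f9 cc 72 8e
     ┃0┃00000020  29 29 7f 96 96 96
     ┃0┃00000030  cc 71 13 a0 41 56
     ┃0┃00000040  31 55 95 cf cf cf
     ┃0┃00000050  06 37 37 bd 15 e2
     ┃0┃00000060  ad b8 38 d6 d6 d6
     ┃0┃00000070  c1 c1 c1 18 08 17
     ┃0┃00000080  cc 90 c1 c9 c4 f2
     ┃0┃00000090  c3 72 dc f9 87 4c
     ┃ ┃                           
     ┃ ┃                           
     ┃ ┃                           
     ┃ ┃                           
     ┗━┃                           
       ┃                           
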